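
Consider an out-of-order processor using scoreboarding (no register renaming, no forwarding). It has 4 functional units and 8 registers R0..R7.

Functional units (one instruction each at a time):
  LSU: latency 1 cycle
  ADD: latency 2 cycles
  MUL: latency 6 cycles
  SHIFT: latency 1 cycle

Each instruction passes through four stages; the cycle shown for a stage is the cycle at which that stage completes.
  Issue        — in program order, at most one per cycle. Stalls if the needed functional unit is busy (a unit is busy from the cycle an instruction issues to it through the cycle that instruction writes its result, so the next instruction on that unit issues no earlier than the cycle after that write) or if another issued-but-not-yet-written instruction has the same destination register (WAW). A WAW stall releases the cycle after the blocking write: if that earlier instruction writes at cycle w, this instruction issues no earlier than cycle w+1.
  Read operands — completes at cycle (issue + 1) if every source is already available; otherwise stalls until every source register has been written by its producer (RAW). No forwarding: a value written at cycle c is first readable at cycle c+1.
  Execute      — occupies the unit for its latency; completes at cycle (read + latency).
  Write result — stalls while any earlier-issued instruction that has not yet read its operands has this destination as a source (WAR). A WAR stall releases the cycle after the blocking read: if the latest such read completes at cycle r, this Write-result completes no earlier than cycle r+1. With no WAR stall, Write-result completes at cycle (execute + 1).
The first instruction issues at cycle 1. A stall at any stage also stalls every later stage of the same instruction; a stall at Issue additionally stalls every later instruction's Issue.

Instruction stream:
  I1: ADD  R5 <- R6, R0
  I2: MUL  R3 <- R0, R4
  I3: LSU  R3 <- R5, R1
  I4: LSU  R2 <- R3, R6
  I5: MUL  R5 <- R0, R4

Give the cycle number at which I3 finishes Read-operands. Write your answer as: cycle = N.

cycle = 12

[I1] 1/2/4/5
[I2] 2/3/9/10
[I3] 11/12/13/14  (WAW R3: wait I2 write@10)
[I4] 15/16/17/18  (struct: LSU busy until I3 writes@14)
[I5] 16/17/23/24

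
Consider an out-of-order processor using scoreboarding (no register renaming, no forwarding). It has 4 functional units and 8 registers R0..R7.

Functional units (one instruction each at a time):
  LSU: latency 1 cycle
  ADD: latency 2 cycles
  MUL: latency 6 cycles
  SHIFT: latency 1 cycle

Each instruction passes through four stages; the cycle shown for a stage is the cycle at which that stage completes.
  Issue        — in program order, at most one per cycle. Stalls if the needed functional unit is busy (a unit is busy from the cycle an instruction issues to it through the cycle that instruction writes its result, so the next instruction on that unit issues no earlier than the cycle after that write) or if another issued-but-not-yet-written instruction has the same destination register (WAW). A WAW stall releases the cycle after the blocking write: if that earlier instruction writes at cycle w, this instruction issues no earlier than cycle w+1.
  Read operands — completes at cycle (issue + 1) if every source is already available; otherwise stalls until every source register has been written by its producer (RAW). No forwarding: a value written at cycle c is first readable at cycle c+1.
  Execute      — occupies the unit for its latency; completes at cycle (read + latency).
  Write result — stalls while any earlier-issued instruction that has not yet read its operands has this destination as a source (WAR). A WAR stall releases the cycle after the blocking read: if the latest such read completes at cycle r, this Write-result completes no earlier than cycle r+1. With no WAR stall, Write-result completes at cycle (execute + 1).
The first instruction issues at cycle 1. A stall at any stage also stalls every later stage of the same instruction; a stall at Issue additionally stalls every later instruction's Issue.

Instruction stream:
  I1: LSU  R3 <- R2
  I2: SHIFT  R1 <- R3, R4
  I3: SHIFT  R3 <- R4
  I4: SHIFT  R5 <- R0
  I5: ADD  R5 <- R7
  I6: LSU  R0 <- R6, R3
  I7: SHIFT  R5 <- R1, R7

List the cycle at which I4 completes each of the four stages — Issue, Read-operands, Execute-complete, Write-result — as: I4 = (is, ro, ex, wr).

I4 = (12, 13, 14, 15)

  I1 | 1 | 2 | 3 | 4
  I2 | 2 | 5 | 6 | 7   RAW R3: wait I1 write@4
  I3 | 8 | 9 | 10 | 11   struct: SHIFT busy until I2 writes@7
  I4 | 12 | 13 | 14 | 15   struct: SHIFT busy until I3 writes@11
  I5 | 16 | 17 | 19 | 20   WAW R5: wait I4 write@15
  I6 | 17 | 18 | 19 | 20
  I7 | 21 | 22 | 23 | 24   WAW R5: wait I5 write@20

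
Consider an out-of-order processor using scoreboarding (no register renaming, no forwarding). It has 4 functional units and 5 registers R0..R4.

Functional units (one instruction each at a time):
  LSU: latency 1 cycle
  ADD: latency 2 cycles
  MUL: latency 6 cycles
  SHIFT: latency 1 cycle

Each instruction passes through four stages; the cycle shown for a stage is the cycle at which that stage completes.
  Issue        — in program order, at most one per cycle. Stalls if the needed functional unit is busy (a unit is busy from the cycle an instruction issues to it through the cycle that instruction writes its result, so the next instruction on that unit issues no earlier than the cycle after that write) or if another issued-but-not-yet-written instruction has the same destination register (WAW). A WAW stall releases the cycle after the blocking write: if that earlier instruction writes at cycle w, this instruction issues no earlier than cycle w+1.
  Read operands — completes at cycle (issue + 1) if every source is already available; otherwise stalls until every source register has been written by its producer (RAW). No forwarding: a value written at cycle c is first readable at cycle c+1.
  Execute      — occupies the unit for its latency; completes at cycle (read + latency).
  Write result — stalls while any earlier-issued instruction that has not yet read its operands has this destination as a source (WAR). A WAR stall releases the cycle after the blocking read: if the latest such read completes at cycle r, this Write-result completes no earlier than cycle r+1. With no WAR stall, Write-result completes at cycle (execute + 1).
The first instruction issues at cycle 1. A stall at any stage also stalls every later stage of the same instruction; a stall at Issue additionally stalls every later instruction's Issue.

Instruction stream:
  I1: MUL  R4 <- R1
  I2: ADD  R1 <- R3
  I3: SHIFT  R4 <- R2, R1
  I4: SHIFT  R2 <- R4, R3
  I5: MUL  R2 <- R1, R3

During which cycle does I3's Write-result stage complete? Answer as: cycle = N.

I1  is:1  ro:2  ex:8  wr:9
I2  is:2  ro:3  ex:5  wr:6
I3  is:10  ro:11  ex:12  wr:13  — WAW R4: wait I1 write@9
I4  is:14  ro:15  ex:16  wr:17  — struct: SHIFT busy until I3 writes@13
I5  is:18  ro:19  ex:25  wr:26  — WAW R2: wait I4 write@17

cycle = 13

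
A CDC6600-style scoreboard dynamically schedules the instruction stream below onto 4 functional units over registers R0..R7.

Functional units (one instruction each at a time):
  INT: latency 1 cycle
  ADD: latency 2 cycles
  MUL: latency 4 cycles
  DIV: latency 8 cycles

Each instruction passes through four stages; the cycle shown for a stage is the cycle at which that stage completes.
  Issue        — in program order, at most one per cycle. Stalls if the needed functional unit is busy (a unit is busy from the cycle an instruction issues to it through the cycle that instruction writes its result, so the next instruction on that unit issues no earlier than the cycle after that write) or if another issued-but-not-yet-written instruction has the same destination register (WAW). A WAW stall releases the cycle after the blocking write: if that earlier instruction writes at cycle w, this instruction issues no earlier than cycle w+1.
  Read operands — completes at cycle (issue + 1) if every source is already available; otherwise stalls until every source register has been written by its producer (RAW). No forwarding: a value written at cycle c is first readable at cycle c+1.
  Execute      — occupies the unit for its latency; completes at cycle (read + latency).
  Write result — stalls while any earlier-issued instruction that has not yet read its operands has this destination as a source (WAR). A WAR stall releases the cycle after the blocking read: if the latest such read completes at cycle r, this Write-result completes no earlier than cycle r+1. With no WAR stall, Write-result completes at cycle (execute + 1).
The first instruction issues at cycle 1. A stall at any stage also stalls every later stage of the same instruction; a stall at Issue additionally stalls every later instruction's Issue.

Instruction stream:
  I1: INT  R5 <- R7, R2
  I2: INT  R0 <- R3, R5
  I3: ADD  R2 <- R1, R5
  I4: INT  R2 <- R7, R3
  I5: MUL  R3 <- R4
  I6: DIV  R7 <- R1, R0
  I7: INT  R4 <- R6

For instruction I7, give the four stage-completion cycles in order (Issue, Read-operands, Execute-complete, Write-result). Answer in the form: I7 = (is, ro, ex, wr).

I7 = (15, 16, 17, 18)

I1: IS=1 RO=2 EX=3 WR=4
I2: IS=5 RO=6 EX=7 WR=8  [struct: INT busy until I1 writes@4]
I3: IS=6 RO=7 EX=9 WR=10
I4: IS=11 RO=12 EX=13 WR=14  [WAW R2: wait I3 write@10]
I5: IS=12 RO=13 EX=17 WR=18
I6: IS=13 RO=14 EX=22 WR=23
I7: IS=15 RO=16 EX=17 WR=18  [struct: INT busy until I4 writes@14]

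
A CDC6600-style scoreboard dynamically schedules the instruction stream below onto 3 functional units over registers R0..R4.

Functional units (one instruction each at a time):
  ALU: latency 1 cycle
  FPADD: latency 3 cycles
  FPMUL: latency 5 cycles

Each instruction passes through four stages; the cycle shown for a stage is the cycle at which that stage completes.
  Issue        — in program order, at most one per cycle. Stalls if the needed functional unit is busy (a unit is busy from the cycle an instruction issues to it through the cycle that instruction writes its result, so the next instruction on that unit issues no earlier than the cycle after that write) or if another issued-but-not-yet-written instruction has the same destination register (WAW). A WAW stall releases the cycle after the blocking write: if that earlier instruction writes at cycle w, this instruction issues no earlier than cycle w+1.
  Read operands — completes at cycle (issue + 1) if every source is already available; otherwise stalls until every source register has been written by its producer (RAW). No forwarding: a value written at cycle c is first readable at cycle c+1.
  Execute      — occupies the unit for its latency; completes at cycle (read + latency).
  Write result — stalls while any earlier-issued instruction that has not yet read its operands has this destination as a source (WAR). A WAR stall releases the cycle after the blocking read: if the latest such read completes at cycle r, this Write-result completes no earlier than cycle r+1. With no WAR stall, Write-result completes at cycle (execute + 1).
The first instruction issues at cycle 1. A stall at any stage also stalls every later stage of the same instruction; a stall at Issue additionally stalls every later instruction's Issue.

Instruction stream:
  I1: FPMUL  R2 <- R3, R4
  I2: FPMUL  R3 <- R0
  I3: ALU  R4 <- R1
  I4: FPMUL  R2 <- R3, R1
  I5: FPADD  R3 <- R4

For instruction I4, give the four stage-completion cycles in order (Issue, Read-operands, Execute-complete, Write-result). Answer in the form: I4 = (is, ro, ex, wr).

I4 = (17, 18, 23, 24)

  I1 | 1 | 2 | 7 | 8
  I2 | 9 | 10 | 15 | 16   struct: FPMUL busy until I1 writes@8
  I3 | 10 | 11 | 12 | 13
  I4 | 17 | 18 | 23 | 24   struct: FPMUL busy until I2 writes@16
  I5 | 18 | 19 | 22 | 23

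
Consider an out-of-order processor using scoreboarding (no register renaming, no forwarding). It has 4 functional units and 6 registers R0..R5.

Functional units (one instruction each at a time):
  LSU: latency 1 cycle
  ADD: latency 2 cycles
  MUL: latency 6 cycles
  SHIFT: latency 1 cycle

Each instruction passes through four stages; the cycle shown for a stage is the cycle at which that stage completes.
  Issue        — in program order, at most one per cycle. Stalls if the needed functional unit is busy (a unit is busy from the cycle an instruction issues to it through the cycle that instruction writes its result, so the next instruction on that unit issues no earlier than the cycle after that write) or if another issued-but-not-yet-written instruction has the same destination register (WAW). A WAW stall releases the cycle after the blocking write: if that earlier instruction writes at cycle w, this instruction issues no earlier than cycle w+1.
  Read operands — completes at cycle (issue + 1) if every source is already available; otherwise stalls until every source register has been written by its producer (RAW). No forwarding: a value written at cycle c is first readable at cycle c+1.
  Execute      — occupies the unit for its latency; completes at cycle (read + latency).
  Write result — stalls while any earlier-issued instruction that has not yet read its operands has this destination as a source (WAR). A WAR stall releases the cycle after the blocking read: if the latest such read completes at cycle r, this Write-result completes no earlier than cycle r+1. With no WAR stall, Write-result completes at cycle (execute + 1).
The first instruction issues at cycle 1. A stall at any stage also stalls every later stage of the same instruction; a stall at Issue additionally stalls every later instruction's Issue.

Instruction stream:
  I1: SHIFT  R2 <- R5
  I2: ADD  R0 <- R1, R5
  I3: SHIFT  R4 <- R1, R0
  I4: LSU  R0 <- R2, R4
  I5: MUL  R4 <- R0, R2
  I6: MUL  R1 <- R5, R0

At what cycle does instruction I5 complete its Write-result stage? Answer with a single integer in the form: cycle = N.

cycle = 20

[1] I1 dispatched to SHIFT
[2] I1 operands ready; I2 dispatched to ADD
[3] I1 complete; I2 operands ready
[4] R2←I1
[5] I2 complete; I3 dispatched to SHIFT
[6] R0←I2
[7] I3 operands ready; I4 dispatched to LSU
[8] I3 complete
[9] R4←I3
[10] I4 operands ready; I5 dispatched to MUL
[11] I4 complete
[12] R0←I4
[13] I5 operands ready
[19] I5 complete
[20] R4←I5
[21] I6 dispatched to MUL
[22] I6 operands ready
[28] I6 complete
[29] R1←I6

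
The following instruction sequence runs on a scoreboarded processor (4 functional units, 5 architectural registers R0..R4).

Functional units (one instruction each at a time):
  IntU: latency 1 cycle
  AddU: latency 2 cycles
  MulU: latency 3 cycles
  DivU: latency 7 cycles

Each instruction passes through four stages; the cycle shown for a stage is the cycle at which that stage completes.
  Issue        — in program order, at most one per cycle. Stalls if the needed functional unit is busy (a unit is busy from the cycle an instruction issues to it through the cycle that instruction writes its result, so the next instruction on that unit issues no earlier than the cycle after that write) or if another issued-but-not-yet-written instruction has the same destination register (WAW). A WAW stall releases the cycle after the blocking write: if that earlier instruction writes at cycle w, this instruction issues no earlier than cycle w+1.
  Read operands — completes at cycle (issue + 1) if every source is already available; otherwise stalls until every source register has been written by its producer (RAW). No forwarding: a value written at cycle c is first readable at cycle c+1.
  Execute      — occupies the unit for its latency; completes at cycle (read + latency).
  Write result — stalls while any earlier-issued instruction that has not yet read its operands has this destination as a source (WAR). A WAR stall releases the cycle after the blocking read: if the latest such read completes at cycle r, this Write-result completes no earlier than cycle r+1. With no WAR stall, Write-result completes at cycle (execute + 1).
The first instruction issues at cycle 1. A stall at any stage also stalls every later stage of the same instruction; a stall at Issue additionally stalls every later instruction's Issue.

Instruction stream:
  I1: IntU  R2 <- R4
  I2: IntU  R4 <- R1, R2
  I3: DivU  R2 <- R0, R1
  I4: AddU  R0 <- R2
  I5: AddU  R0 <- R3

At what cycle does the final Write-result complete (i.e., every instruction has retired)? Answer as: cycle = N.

[1] I1 dispatched to IntU
[2] I1 operands ready
[3] I1 complete
[4] R2←I1
[5] I2 dispatched to IntU
[6] I2 operands ready; I3 dispatched to DivU
[7] I2 complete; I3 operands ready; I4 dispatched to AddU
[8] R4←I2
[14] I3 complete
[15] R2←I3
[16] I4 operands ready
[18] I4 complete
[19] R0←I4
[20] I5 dispatched to AddU
[21] I5 operands ready
[23] I5 complete
[24] R0←I5

cycle = 24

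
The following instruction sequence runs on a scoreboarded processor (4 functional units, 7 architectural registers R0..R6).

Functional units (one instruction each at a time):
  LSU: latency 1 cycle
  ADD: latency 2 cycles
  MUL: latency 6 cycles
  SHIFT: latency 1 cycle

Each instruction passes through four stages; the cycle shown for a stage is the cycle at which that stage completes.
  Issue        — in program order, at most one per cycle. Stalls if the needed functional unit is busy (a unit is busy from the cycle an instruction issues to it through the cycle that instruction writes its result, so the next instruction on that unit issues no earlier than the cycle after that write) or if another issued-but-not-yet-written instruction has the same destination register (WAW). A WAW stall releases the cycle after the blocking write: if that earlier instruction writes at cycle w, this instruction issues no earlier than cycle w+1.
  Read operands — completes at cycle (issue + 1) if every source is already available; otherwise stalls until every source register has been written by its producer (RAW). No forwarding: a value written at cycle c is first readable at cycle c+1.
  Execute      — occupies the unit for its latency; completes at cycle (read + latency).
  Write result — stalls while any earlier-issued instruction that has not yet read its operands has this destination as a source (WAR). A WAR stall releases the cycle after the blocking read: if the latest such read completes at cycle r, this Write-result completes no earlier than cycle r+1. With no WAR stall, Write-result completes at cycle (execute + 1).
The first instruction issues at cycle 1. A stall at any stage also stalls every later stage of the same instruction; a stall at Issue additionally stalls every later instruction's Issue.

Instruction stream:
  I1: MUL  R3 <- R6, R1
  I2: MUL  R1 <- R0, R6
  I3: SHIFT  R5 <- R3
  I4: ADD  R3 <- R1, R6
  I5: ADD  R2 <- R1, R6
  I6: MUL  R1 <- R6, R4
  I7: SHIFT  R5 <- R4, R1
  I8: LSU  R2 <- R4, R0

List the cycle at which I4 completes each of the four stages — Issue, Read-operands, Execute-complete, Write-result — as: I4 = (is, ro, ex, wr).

I1  is:1  ro:2  ex:8  wr:9
I2  is:10  ro:11  ex:17  wr:18  — struct: MUL busy until I1 writes@9
I3  is:11  ro:12  ex:13  wr:14
I4  is:12  ro:19  ex:21  wr:22  — RAW R1: wait I2 write@18
I5  is:23  ro:24  ex:26  wr:27  — struct: ADD busy until I4 writes@22
I6  is:24  ro:25  ex:31  wr:32
I7  is:25  ro:33  ex:34  wr:35  — RAW R1: wait I6 write@32
I8  is:28  ro:29  ex:30  wr:31  — WAW R2: wait I5 write@27

I4 = (12, 19, 21, 22)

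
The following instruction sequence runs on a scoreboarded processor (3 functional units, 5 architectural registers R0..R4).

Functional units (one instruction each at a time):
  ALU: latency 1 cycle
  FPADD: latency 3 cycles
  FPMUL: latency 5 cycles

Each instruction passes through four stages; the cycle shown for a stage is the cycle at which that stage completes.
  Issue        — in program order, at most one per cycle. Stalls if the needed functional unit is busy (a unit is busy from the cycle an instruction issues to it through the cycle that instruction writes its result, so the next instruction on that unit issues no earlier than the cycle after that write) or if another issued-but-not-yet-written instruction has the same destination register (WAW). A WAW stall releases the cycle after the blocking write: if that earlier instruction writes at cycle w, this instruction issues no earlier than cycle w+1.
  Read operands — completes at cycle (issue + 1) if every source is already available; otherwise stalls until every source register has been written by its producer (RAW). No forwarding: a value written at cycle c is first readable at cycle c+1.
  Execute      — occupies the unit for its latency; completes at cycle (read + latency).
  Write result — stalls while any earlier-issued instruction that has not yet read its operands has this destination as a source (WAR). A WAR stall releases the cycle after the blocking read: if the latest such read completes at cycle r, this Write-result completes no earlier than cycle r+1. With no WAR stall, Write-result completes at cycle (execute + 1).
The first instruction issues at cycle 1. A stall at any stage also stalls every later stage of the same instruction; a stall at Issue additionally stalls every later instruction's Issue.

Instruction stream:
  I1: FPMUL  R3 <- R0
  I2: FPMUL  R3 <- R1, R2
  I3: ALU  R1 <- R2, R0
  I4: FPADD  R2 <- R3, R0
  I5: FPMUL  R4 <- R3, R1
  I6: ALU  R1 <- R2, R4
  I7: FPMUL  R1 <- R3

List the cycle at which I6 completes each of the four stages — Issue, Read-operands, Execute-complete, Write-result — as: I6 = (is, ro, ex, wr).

I6 = (18, 25, 26, 27)

[1] I1 issues→FPMUL
[2] I1 reads
[7] I1 exec-done
[8] I1 writes R3
[9] I2 issues→FPMUL
[10] I2 reads; I3 issues→ALU
[11] I3 reads; I4 issues→FPADD
[12] I3 exec-done
[13] I3 writes R1
[15] I2 exec-done
[16] I2 writes R3
[17] I4 reads; I5 issues→FPMUL
[18] I5 reads; I6 issues→ALU
[20] I4 exec-done
[21] I4 writes R2
[23] I5 exec-done
[24] I5 writes R4
[25] I6 reads
[26] I6 exec-done
[27] I6 writes R1
[28] I7 issues→FPMUL
[29] I7 reads
[34] I7 exec-done
[35] I7 writes R1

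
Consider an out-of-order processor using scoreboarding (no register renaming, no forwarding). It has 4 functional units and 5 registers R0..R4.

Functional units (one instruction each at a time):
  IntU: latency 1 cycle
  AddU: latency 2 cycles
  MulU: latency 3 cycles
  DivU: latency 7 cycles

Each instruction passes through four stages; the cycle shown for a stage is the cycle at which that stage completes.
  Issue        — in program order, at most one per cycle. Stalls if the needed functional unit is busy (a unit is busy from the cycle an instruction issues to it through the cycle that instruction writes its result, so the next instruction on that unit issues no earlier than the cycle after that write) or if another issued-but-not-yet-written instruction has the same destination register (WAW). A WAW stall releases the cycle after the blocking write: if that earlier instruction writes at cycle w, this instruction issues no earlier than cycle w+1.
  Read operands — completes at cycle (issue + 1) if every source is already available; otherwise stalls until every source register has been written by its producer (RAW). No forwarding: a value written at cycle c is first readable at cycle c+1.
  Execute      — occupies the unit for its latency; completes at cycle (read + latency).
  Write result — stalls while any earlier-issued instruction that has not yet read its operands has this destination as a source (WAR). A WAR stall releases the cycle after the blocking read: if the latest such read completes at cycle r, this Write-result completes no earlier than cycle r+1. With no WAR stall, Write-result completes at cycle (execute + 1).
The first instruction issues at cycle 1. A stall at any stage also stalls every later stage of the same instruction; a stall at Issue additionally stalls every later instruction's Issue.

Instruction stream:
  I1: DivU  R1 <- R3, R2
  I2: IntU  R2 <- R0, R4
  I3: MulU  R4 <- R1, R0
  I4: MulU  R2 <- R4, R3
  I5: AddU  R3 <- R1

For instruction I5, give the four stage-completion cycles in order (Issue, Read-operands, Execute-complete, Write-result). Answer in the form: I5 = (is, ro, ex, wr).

I1  is:1  ro:2  ex:9  wr:10
I2  is:2  ro:3  ex:4  wr:5
I3  is:3  ro:11  ex:14  wr:15  — RAW R1: wait I1 write@10
I4  is:16  ro:17  ex:20  wr:21  — struct: MulU busy until I3 writes@15
I5  is:17  ro:18  ex:20  wr:21

I5 = (17, 18, 20, 21)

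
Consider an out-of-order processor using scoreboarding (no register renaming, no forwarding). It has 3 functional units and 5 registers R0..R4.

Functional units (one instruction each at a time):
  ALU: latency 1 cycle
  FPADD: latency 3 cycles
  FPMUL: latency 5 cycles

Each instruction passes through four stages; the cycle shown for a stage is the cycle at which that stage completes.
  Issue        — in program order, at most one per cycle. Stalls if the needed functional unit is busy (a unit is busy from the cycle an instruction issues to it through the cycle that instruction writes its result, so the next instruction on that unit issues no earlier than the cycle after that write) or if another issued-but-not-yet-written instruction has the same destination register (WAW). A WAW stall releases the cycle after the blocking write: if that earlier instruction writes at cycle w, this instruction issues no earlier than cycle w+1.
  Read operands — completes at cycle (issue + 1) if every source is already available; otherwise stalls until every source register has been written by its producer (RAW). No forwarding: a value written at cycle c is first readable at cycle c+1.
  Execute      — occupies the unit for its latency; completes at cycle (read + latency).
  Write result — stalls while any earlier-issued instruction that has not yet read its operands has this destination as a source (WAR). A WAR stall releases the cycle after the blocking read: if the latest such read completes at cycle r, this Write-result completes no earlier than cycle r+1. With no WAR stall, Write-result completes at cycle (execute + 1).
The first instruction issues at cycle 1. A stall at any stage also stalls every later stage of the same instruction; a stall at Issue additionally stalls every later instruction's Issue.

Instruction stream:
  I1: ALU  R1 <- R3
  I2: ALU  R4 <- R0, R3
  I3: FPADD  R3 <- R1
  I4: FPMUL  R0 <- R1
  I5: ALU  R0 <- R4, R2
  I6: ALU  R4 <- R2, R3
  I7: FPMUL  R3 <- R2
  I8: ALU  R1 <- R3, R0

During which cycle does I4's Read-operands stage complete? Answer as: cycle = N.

cycle = 8

cycle 1: I1→ALU
cycle 2: I1 RO
cycle 3: I1 EX
cycle 4: I1 WR R1
cycle 5: I2→ALU
cycle 6: I2 RO | I3→FPADD
cycle 7: I2 EX | I3 RO | I4→FPMUL
cycle 8: I2 WR R4 | I4 RO
cycle 10: I3 EX
cycle 11: I3 WR R3
cycle 13: I4 EX
cycle 14: I4 WR R0
cycle 15: I5→ALU
cycle 16: I5 RO
cycle 17: I5 EX
cycle 18: I5 WR R0
cycle 19: I6→ALU
cycle 20: I6 RO | I7→FPMUL
cycle 21: I6 EX | I7 RO
cycle 22: I6 WR R4
cycle 23: I8→ALU
cycle 26: I7 EX
cycle 27: I7 WR R3
cycle 28: I8 RO
cycle 29: I8 EX
cycle 30: I8 WR R1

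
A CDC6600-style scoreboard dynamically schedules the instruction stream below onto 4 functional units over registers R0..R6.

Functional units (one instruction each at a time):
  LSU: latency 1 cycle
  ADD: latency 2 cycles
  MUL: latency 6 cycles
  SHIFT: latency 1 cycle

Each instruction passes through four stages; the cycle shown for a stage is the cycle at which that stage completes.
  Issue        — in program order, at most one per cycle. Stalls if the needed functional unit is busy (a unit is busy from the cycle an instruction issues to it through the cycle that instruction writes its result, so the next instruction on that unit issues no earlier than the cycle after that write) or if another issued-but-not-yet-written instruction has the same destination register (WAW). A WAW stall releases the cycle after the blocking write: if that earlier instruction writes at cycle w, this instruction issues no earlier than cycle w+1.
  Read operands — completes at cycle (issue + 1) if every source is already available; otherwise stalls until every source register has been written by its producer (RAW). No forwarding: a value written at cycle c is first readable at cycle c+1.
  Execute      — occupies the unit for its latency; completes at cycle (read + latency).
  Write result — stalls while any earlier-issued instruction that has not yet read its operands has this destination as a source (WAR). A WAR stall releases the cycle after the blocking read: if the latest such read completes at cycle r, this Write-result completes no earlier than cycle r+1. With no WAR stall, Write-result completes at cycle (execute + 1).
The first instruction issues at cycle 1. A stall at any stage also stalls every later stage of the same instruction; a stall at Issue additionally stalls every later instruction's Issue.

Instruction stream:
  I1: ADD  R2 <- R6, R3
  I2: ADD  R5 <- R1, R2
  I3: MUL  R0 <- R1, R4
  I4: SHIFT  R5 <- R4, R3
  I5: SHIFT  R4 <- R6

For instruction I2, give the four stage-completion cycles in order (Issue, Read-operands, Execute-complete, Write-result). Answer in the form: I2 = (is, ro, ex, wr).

cycle 1: I1→ADD
cycle 2: I1 RO
cycle 4: I1 EX
cycle 5: I1 WR R2
cycle 6: I2→ADD
cycle 7: I2 RO, I3→MUL
cycle 8: I3 RO
cycle 9: I2 EX
cycle 10: I2 WR R5
cycle 11: I4→SHIFT
cycle 12: I4 RO
cycle 13: I4 EX
cycle 14: I3 EX, I4 WR R5
cycle 15: I3 WR R0, I5→SHIFT
cycle 16: I5 RO
cycle 17: I5 EX
cycle 18: I5 WR R4

I2 = (6, 7, 9, 10)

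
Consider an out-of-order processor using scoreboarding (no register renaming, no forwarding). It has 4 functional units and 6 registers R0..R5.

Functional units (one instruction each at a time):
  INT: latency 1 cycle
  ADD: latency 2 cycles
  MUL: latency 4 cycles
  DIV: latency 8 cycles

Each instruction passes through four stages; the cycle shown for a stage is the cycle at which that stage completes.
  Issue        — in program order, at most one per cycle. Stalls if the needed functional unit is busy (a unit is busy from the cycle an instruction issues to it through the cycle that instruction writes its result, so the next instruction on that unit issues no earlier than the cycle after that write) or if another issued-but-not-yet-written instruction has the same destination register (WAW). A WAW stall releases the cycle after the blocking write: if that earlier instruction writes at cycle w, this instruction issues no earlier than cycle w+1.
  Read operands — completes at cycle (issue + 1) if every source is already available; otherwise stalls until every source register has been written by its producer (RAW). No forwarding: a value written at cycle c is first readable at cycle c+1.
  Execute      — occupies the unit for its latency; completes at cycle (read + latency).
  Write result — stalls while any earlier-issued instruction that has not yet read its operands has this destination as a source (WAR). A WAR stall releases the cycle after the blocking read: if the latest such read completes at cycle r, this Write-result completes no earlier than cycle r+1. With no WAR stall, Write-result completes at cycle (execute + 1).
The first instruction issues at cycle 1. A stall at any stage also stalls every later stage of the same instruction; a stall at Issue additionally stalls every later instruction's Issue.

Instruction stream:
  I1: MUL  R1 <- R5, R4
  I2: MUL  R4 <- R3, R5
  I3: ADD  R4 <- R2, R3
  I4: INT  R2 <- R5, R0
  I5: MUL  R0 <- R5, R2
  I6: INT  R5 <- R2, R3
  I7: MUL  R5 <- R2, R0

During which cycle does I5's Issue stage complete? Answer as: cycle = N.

cycle = 17

[I1] 1/2/6/7
[I2] 8/9/13/14  (struct: MUL busy until I1 writes@7)
[I3] 15/16/18/19  (WAW R4: wait I2 write@14)
[I4] 16/17/18/19
[I5] 17/20/24/25  (RAW R2: wait I4 write@19)
[I6] 20/21/22/23  (struct: INT busy until I4 writes@19)
[I7] 26/27/31/32  (struct: MUL busy until I5 writes@25)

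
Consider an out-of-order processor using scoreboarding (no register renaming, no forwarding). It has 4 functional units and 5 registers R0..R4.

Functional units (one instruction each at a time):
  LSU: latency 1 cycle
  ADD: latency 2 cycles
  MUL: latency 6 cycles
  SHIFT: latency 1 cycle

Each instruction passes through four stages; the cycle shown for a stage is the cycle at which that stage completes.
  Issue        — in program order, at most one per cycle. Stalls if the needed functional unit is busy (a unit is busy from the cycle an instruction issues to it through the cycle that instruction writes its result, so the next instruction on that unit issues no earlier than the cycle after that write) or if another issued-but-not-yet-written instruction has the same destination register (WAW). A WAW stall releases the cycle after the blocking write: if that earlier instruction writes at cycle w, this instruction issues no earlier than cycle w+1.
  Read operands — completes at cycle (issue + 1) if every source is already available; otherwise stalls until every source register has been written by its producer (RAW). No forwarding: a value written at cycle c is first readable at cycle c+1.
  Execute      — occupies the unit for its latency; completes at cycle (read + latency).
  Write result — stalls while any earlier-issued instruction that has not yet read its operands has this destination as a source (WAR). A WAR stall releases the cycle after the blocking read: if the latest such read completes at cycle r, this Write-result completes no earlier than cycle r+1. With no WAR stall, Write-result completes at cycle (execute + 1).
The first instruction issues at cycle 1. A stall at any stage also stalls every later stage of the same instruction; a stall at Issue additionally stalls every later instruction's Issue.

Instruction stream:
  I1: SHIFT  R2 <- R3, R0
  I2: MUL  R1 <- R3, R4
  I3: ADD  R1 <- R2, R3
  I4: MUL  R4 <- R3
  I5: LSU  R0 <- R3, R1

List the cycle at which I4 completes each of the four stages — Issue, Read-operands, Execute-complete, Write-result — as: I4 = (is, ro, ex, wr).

I4 = (12, 13, 19, 20)

[1] I1→SHIFT
[2] I1 RO | I2→MUL
[3] I1 EX | I2 RO
[4] I1 WR R2
[9] I2 EX
[10] I2 WR R1
[11] I3→ADD
[12] I3 RO | I4→MUL
[13] I4 RO | I5→LSU
[14] I3 EX
[15] I3 WR R1
[16] I5 RO
[17] I5 EX
[18] I5 WR R0
[19] I4 EX
[20] I4 WR R4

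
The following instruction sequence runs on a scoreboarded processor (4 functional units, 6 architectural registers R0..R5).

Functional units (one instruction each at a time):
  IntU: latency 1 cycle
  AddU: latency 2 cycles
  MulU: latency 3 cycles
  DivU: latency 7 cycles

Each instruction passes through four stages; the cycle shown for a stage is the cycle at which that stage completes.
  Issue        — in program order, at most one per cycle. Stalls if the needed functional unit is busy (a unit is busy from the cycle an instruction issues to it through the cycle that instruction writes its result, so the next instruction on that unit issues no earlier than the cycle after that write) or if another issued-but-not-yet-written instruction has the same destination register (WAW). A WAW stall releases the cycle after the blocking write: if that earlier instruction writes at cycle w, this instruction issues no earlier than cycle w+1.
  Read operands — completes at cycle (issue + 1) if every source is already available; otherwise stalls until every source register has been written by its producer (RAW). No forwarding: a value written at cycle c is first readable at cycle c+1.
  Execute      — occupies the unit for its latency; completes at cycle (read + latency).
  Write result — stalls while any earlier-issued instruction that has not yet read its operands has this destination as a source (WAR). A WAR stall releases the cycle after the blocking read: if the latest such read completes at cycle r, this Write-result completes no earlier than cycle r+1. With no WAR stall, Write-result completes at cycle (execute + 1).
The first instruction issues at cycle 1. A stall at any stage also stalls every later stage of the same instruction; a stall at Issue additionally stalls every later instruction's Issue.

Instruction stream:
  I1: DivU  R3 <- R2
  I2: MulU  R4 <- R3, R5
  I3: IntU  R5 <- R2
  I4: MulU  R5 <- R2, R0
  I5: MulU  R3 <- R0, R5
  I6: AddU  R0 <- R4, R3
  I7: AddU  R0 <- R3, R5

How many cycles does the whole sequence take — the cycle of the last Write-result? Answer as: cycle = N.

cycle 1: I1→DivU
cycle 2: I1 RO · I2→MulU
cycle 3: I3→IntU
cycle 4: I3 RO
cycle 5: I3 EX
cycle 9: I1 EX
cycle 10: I1 WR R3
cycle 11: I2 RO
cycle 12: I3 WR R5
cycle 14: I2 EX
cycle 15: I2 WR R4
cycle 16: I4→MulU
cycle 17: I4 RO
cycle 20: I4 EX
cycle 21: I4 WR R5
cycle 22: I5→MulU
cycle 23: I5 RO · I6→AddU
cycle 26: I5 EX
cycle 27: I5 WR R3
cycle 28: I6 RO
cycle 30: I6 EX
cycle 31: I6 WR R0
cycle 32: I7→AddU
cycle 33: I7 RO
cycle 35: I7 EX
cycle 36: I7 WR R0

cycle = 36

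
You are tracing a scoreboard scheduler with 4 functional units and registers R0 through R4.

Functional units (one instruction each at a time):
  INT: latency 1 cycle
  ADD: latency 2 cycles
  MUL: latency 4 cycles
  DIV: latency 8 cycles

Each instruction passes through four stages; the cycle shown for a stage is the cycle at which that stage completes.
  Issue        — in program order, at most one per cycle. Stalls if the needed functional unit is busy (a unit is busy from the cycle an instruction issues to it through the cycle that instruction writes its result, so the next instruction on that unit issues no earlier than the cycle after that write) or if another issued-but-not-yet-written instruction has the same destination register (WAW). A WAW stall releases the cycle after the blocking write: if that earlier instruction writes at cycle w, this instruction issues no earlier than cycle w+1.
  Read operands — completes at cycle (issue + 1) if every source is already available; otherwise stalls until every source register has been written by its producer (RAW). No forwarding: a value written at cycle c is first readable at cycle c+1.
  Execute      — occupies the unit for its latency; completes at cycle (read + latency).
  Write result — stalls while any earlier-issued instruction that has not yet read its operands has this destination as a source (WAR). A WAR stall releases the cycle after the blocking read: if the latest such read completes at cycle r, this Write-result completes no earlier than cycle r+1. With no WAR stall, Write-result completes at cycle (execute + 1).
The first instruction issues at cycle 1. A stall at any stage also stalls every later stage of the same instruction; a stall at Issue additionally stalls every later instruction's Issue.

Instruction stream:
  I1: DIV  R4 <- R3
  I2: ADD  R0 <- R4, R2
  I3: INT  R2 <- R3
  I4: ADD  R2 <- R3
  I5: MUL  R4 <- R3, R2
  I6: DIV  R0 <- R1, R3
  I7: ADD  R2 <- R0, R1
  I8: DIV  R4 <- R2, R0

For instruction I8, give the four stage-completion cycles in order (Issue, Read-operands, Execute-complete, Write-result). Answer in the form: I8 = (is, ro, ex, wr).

I1 -> (1, 2, 10, 11)
I2 -> (2, 12, 14, 15)  // RAW R4: wait I1 write@11
I3 -> (3, 4, 5, 13)  // WAR R2: wait I2 read@12
I4 -> (16, 17, 19, 20)  // struct: ADD busy until I2 writes@15
I5 -> (17, 21, 25, 26)  // RAW R2: wait I4 write@20
I6 -> (18, 19, 27, 28)
I7 -> (21, 29, 31, 32)  // struct: ADD busy until I4 writes@20, RAW R0: wait I6 write@28
I8 -> (29, 33, 41, 42)  // struct: DIV busy until I6 writes@28, RAW R2: wait I7 write@32

I8 = (29, 33, 41, 42)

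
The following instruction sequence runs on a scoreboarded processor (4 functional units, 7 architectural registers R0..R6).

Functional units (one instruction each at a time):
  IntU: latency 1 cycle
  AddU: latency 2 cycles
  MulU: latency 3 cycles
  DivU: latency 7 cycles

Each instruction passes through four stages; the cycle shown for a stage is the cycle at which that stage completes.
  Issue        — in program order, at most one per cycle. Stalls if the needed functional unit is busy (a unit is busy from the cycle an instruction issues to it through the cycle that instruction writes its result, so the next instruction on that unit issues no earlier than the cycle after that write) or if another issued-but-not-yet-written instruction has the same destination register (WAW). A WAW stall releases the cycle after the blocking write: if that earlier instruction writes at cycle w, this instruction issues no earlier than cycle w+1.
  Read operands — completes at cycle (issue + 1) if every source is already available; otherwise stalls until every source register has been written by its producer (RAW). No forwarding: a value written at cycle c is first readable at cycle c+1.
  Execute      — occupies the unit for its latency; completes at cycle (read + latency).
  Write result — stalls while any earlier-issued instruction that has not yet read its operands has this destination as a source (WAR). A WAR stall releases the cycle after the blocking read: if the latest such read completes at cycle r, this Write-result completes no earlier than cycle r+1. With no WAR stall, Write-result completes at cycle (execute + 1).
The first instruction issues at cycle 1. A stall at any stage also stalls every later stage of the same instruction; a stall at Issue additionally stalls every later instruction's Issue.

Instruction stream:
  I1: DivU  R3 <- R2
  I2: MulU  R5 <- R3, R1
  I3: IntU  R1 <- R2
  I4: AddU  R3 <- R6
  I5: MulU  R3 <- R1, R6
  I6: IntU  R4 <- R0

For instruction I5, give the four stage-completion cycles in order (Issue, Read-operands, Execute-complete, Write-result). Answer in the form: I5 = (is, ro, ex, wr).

[I1] 1/2/9/10
[I2] 2/11/14/15  (RAW R3: wait I1 write@10)
[I3] 3/4/5/12  (WAR R1: wait I2 read@11)
[I4] 11/12/14/15  (WAW R3: wait I1 write@10)
[I5] 16/17/20/21  (WAW R3: wait I4 write@15)
[I6] 17/18/19/20

I5 = (16, 17, 20, 21)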